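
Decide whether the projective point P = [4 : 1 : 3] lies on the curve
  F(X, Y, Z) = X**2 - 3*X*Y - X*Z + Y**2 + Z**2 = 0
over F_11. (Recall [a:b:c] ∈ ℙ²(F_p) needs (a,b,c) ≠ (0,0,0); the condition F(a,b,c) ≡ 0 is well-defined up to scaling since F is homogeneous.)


F(4,1,3) ≡ 2 (mod 11); P is NOT on the curve.

Evaluate F(4, 1, 3) term-by-term (mod 11).
  X**2 ↦ 1·16·1·1 = 16
  -3*X*Y ↦ -3·4·1·1 = -12
  -X*Z ↦ -1·4·1·3 = -12
  Y**2 ↦ 1·1·1·1 = 1
  Z**2 ↦ 1·1·1·9 = 9
Sum: F(4, 1, 3) = (16) + (-12) + (-12) + (1) + (9) = 2.
Reducing mod 11: 2 ≡ 2 (mod 11).
Since F(a, b, c) ≡ 2 ≠ 0 (mod 11), P does NOT lie on the curve.


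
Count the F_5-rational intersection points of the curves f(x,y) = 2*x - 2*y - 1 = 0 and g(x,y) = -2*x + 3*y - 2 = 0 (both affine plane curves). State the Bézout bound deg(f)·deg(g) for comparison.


Common zeros: {(1, 3)}; count = 1; Bézout bound = 1.

deg(f) = 1, deg(g) = 1, so Bézout bound = 1.
Scan x ∈ F_5. For each x, list the y ∈ F_5 with f(x, y) ≡ 0 and those with g(x, y) ≡ 0 (mod 5); the common zeros in that column are the intersection.
  x = 0: f ≡ 0 at y ∈ {2}; g ≡ 0 at y ∈ {4}; common: ∅.
  x = 1: f ≡ 0 at y ∈ {3}; g ≡ 0 at y ∈ {3}; common: {3}.
  x = 2: f ≡ 0 at y ∈ {4}; g ≡ 0 at y ∈ {2}; common: ∅.
  x = 3: f ≡ 0 at y ∈ {0}; g ≡ 0 at y ∈ {1}; common: ∅.
  x = 4: f ≡ 0 at y ∈ {1}; g ≡ 0 at y ∈ {0}; common: ∅.
Collecting: common zeros = {(1, 3)}, so the count is 1.
Comparison with the Bézout bound: 1 ≤ 1 = deg(f)·deg(g), as expected for curves with no common component (the bound is attained).


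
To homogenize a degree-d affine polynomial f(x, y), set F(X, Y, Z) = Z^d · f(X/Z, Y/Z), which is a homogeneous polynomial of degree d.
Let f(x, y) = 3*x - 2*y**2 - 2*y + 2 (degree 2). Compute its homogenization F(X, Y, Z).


F(X, Y, Z) = 3*X*Z - 2*Y**2 - 2*Y*Z + 2*Z**2

deg(f) = 2.
Substitute x = X/Z, y = Y/Z into f, then multiply by Z^2.
  monomial 3·x^1·y^0 ↦ 3·X^1·Y^0·Z^1.
  monomial -2·x^0·y^2 ↦ -2·X^0·Y^2·Z^0.
  monomial -2·x^0·y^1 ↦ -2·X^0·Y^1·Z^1.
  monomial 2·x^0·y^0 ↦ 2·X^0·Y^0·Z^2.
Collecting: F(X, Y, Z) = 3*X*Z - 2*Y**2 - 2*Y*Z + 2*Z**2.


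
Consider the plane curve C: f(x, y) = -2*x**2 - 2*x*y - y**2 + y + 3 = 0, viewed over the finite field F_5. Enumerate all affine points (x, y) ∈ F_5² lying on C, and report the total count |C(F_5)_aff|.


Affine F_5-points: {(1, 2), (2, 0), (2, 2), (3, 0)}; count = 4.

For each of the 25 pairs (x, y) ∈ F_5², evaluate f(x, y) mod 5. Record the zeros.
  x = 0: [0↦3, 1↦3, 2↦1, 3↦2, 4↦1]  zeros at y ∈ ∅
  x = 1: [0↦1, 1↦4, 2↦0, 3↦4, 4↦1]  zeros at y ∈ {2}
  x = 2: [0↦0, 1↦1, 2↦0, 3↦2, 4↦2]  zeros at y ∈ {0, 2}
  x = 3: [0↦0, 1↦4, 2↦1, 3↦1, 4↦4]  zeros at y ∈ {0}
  x = 4: [0↦1, 1↦3, 2↦3, 3↦1, 4↦2]  zeros at y ∈ ∅
Collecting zeros: affine points = {(1, 2), (2, 0), (2, 2), (3, 0)}.
Total count |C(F_5)_aff| = 4.


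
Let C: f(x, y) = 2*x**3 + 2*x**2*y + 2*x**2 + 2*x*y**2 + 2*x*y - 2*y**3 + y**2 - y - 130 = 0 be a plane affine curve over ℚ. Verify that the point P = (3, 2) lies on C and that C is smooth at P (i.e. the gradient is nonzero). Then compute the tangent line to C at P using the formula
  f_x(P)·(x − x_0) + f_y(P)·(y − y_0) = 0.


Tangent line at P: 102*x + 27*y - 360 = 0.

Step 1: f(3, 2) = 0, so P lies on C.
Step 2: partial derivatives
  f_x(x, y) = 6*x**2 + 4*x*y + 4*x + 2*y**2 + 2*y, f_y(x, y) = 2*x**2 + 4*x*y + 2*x - 6*y**2 + 2*y - 1.
  f_x(P) = 102, f_y(P) = 27 (gradient nonzero, so P is smooth).
Step 3: tangent line at P: 102·(x − 3) + 27·(y − 2) = 0.
Expanding: 102*x + 27*y - 360 = 0.


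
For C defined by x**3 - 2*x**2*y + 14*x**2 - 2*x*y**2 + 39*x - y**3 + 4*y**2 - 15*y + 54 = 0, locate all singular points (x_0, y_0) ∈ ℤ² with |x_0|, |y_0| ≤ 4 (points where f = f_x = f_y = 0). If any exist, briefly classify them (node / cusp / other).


Singular points: {(-3, 3)}; classification: node.

Compute partial derivatives:
  f_x = 3*x**2 - 4*x*y + 28*x - 2*y**2 + 39.
  f_y = -2*x**2 - 4*x*y - 3*y**2 + 8*y - 15.
Scan x_0 ∈ {−4, ..., 4}. For each x_0, f_y(x_0, y) is a polynomial in y; find its integer roots y ∈ {−4, ..., 4}, then test f_x and f at those candidates.
  x = -4: f_y(-4, y) = -3*y**2 + 24*y - 47; no integer root y with |y| ≤ 4.
  x = -3: f_y(-3, y) = -3*y**2 + 20*y - 33; vanishes at y ∈ {3}. (-3, 3): f_x = 0, f = 0 — SINGULAR.
  x = -2: f_y(-2, y) = -3*y**2 + 16*y - 23; no integer root y with |y| ≤ 4.
  x = -1: f_y(-1, y) = -3*y**2 + 12*y - 17; no integer root y with |y| ≤ 4.
  x = 0: f_y(0, y) = -3*y**2 + 8*y - 15; no integer root y with |y| ≤ 4.
  x = 1: f_y(1, y) = -3*y**2 + 4*y - 17; no integer root y with |y| ≤ 4.
  x = 2: f_y(2, y) = -3*y**2 - 23; no integer root y with |y| ≤ 4.
  x = 3: f_y(3, y) = -3*y**2 - 4*y - 33; no integer root y with |y| ≤ 4.
  x = 4: f_y(4, y) = -3*y**2 - 8*y - 47; no integer root y with |y| ≤ 4.
Only singular point on the grid: (-3, 3).
Classify: substitute x = -3 + u, y = 3 + v and expand: f = u**3 - 2*u**2*v - u**2 - 2*u*v**2 - v**3 + v**2.
No constant or linear terms (consistent with a singular point). Quadratic part: -u**2 + v**2. Cubic part: u**3 - 2*u**2*v - 2*u*v**2 - v**3.
The quadratic part v**2 - u**2 = (v − u)(v + u) splits into two distinct linear factors, so there are two distinct tangent lines y − 3 = ±(x − -3) — this is a node (ordinary double point).
Classification: node.


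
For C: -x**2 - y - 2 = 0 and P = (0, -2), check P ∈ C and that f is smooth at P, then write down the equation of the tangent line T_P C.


Tangent line at P: -y - 2 = 0.

Step 1: f(0, -2) = 0, so P lies on C.
Step 2: partial derivatives
  f_x(x, y) = -2*x, f_y(x, y) = -1.
  f_x(P) = 0, f_y(P) = -1 (gradient nonzero, so P is smooth).
Step 3: tangent line at P: 0·(x − 0) + -1·(y − -2) = 0.
Expanding: -y - 2 = 0.


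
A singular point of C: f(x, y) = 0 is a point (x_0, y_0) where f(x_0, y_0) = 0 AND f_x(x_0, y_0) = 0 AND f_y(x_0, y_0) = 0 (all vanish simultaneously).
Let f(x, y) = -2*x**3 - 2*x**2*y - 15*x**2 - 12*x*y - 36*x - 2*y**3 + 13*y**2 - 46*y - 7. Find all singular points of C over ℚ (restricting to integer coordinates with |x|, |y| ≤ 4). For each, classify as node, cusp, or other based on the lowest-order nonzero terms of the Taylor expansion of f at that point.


Singular points: {(-3, 2)}; classification: node.

Compute partial derivatives:
  f_x = -6*x**2 - 4*x*y - 30*x - 12*y - 36.
  f_y = -2*x**2 - 12*x - 6*y**2 + 26*y - 46.
Scan x_0 ∈ {−4, ..., 4}. For each x_0, f_y(x_0, y) is a polynomial in y; find its integer roots y ∈ {−4, ..., 4}, then test f_x and f at those candidates.
  x = -4: f_y(-4, y) = -6*y**2 + 26*y - 30; no integer root y with |y| ≤ 4.
  x = -3: f_y(-3, y) = -6*y**2 + 26*y - 28; vanishes at y ∈ {2}. (-3, 2): f_x = 0, f = 0 — SINGULAR.
  x = -2: f_y(-2, y) = -6*y**2 + 26*y - 30; no integer root y with |y| ≤ 4.
  x = -1: f_y(-1, y) = -6*y**2 + 26*y - 36; no integer root y with |y| ≤ 4.
  x = 0: f_y(0, y) = -6*y**2 + 26*y - 46; no integer root y with |y| ≤ 4.
  x = 1: f_y(1, y) = -6*y**2 + 26*y - 60; no integer root y with |y| ≤ 4.
  x = 2: f_y(2, y) = -6*y**2 + 26*y - 78; no integer root y with |y| ≤ 4.
  x = 3: f_y(3, y) = -6*y**2 + 26*y - 100; no integer root y with |y| ≤ 4.
  x = 4: f_y(4, y) = -6*y**2 + 26*y - 126; no integer root y with |y| ≤ 4.
Only singular point on the grid: (-3, 2).
Classify: substitute x = -3 + u, y = 2 + v and expand: f = -2*u**3 - 2*u**2*v - u**2 - 2*v**3 + v**2.
No constant or linear terms (consistent with a singular point). Quadratic part: -u**2 + v**2. Cubic part: -2*u**3 - 2*u**2*v - 2*v**3.
The quadratic part v**2 - u**2 = (v − u)(v + u) splits into two distinct linear factors, so there are two distinct tangent lines y − 2 = ±(x − -3) — this is a node (ordinary double point).
Classification: node.


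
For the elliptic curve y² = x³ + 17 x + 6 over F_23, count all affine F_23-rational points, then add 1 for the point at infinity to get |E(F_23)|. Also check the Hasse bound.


Affine points = {(0, 11), (0, 12), (1, 1), (1, 22), (2, 5), (2, 18), (4, 0), (5, 3), (5, 20), (6, 5), (6, 18), (7, 10), (7, 13), (10, 7), (10, 16), (11, 11), (11, 12), (12, 11), (12, 12), (13, 3), (13, 20), (15, 5), (15, 18), (16, 2), (16, 21), (18, 7), (18, 16), (19, 9), (19, 14)}; affine count = 29; |E(F_23)| = 30.

Discriminant check: Δ ∝ 4a³ + 27b² = 4·17³ + 27·6² = 4·4913 + 27·36 ≡ 16 (mod 23). Nonzero ⇒ E is nonsingular.
For each x ∈ F_23, compute rhs = x³ + 17·x + 6 mod 23, then count y ∈ F_23 with y² ≡ rhs.
  x = 0: rhs = 6, matching y values: 11, 12 (2 points).
  x = 1: rhs = 1, matching y values: 1, 22 (2 points).
  x = 2: rhs = 2, matching y values: 5, 18 (2 points).
  x = 3: rhs = 15, matching y values: none (0 points).
  x = 4: rhs = 0, matching y values: 0 (1 points).
  x = 5: rhs = 9, matching y values: 3, 20 (2 points).
  x = 6: rhs = 2, matching y values: 5, 18 (2 points).
  x = 7: rhs = 8, matching y values: 10, 13 (2 points).
  x = 8: rhs = 10, matching y values: none (0 points).
  x = 9: rhs = 14, matching y values: none (0 points).
  x = 10: rhs = 3, matching y values: 7, 16 (2 points).
  x = 11: rhs = 6, matching y values: 11, 12 (2 points).
  x = 12: rhs = 6, matching y values: 11, 12 (2 points).
  x = 13: rhs = 9, matching y values: 3, 20 (2 points).
  x = 14: rhs = 21, matching y values: none (0 points).
  x = 15: rhs = 2, matching y values: 5, 18 (2 points).
  x = 16: rhs = 4, matching y values: 2, 21 (2 points).
  x = 17: rhs = 10, matching y values: none (0 points).
  x = 18: rhs = 3, matching y values: 7, 16 (2 points).
  x = 19: rhs = 12, matching y values: 9, 14 (2 points).
  x = 20: rhs = 20, matching y values: none (0 points).
  x = 21: rhs = 10, matching y values: none (0 points).
  x = 22: rhs = 11, matching y values: none (0 points).
Total affine count: 29.
Full point count |E(F_23)| = 29 + 1 = 30.
Hasse bound: |30 − (23+1)| = |6| = 6 ≤ 2√23 ≈ 9.5917 ✓.


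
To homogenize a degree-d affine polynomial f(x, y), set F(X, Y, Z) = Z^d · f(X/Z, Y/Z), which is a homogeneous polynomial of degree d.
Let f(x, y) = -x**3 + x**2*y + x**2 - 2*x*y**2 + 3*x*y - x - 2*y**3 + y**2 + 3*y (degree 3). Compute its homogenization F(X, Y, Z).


F(X, Y, Z) = -X**3 + X**2*Y + X**2*Z - 2*X*Y**2 + 3*X*Y*Z - X*Z**2 - 2*Y**3 + Y**2*Z + 3*Y*Z**2

deg(f) = 3.
Substitute x = X/Z, y = Y/Z into f, then multiply by Z^3.
  monomial -1·x^3·y^0 ↦ -1·X^3·Y^0·Z^0.
  monomial 1·x^2·y^1 ↦ 1·X^2·Y^1·Z^0.
  monomial 1·x^2·y^0 ↦ 1·X^2·Y^0·Z^1.
  monomial -2·x^1·y^2 ↦ -2·X^1·Y^2·Z^0.
  monomial 3·x^1·y^1 ↦ 3·X^1·Y^1·Z^1.
  monomial -1·x^1·y^0 ↦ -1·X^1·Y^0·Z^2.
  monomial -2·x^0·y^3 ↦ -2·X^0·Y^3·Z^0.
  monomial 1·x^0·y^2 ↦ 1·X^0·Y^2·Z^1.
  monomial 3·x^0·y^1 ↦ 3·X^0·Y^1·Z^2.
Collecting: F(X, Y, Z) = -X**3 + X**2*Y + X**2*Z - 2*X*Y**2 + 3*X*Y*Z - X*Z**2 - 2*Y**3 + Y**2*Z + 3*Y*Z**2.


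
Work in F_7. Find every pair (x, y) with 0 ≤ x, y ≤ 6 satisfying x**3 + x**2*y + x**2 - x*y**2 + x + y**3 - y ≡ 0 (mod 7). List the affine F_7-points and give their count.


Affine F_7-points: {(0, 0), (0, 1), (0, 6), (1, 2), (1, 3), (2, 0), (3, 3), (4, 0), (5, 1), (6, 3)}; count = 10.

For each of the 49 pairs (x, y) ∈ F_7², evaluate f(x, y) mod 7. Record the zeros.
  x = 0: [0↦0, 1↦0, 2↦6, 3↦3, 4↦4, 5↦1, 6↦0]  zeros at y ∈ {0, 1, 6}
  x = 1: [0↦3, 1↦3, 2↦0, 3↦0, 4↦2, 5↦5, 6↦1]  zeros at y ∈ {2, 3}
  x = 2: [0↦0, 1↦2, 2↦6, 3↦4, 4↦2, 5↦6, 6↦1]  zeros at y ∈ {0}
  x = 3: [0↦4, 1↦3, 2↦2, 3↦0, 4↦3, 5↦3, 6↦6]  zeros at y ∈ {3}
  x = 4: [0↦0, 1↦5, 2↦1, 3↦1, 4↦4, 5↦2, 6↦1]  zeros at y ∈ {0}
  x = 5: [0↦1, 1↦0, 2↦2, 3↦6, 4↦4, 5↦2, 6↦6]  zeros at y ∈ {1}
  x = 6: [0↦6, 1↦1, 2↦4, 3↦0, 4↦2, 5↦2, 6↦6]  zeros at y ∈ {3}
Collecting zeros: affine points = {(0, 0), (0, 1), (0, 6), (1, 2), (1, 3), (2, 0), (3, 3), (4, 0), (5, 1), (6, 3)}.
Total count |C(F_7)_aff| = 10.


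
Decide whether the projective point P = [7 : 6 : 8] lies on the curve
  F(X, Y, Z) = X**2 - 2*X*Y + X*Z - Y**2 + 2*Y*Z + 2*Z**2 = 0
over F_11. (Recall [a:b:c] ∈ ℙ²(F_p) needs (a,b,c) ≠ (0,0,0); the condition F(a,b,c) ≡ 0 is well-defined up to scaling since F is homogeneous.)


F(7,6,8) ≡ 0 (mod 11); P is on the curve.

Evaluate F(7, 6, 8) term-by-term (mod 11).
  X**2 ↦ 1·49·1·1 = 49
  -2*X*Y ↦ -2·7·6·1 = -84
  X*Z ↦ 1·7·1·8 = 56
  -Y**2 ↦ -1·1·36·1 = -36
  2*Y*Z ↦ 2·1·6·8 = 96
  2*Z**2 ↦ 2·1·1·64 = 128
Sum: F(7, 6, 8) = (49) + (-84) + (56) + (-36) + (96) + (128) = 209.
Reducing mod 11: 209 ≡ 0 (mod 11).
Since F(a, b, c) ≡ 0 (mod 11), P lies on the curve.


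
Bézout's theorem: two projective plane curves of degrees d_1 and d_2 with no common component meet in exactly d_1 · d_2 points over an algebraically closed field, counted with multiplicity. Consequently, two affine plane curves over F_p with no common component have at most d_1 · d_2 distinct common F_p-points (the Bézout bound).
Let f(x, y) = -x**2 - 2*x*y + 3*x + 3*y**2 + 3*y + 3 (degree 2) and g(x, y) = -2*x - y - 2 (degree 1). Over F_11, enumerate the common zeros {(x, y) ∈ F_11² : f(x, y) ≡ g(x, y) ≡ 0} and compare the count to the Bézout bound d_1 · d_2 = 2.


Common zeros: ∅; count = 0; Bézout bound = 2.

deg(f) = 2, deg(g) = 1, so Bézout bound = 2.
Scan x ∈ F_11. For each x, list the y ∈ F_11 with f(x, y) ≡ 0 and those with g(x, y) ≡ 0 (mod 11); the common zeros in that column are the intersection.
  x = 0: f ≡ 0 at y ∈ ∅; g ≡ 0 at y ∈ {9}; common: ∅.
  x = 1: f ≡ 0 at y ∈ ∅; g ≡ 0 at y ∈ {7}; common: ∅.
  x = 2: f ≡ 0 at y ∈ ∅; g ≡ 0 at y ∈ {5}; common: ∅.
  x = 3: f ≡ 0 at y ∈ ∅; g ≡ 0 at y ∈ {3}; common: ∅.
  x = 4: f ≡ 0 at y ∈ {3, 6}; g ≡ 0 at y ∈ {1}; common: ∅.
  x = 5: f ≡ 0 at y ∈ {1, 5}; g ≡ 0 at y ∈ {10}; common: ∅.
  x = 6: f ≡ 0 at y ∈ ∅; g ≡ 0 at y ∈ {8}; common: ∅.
  x = 7: f ≡ 0 at y ∈ {1, 10}; g ≡ 0 at y ∈ {6}; common: ∅.
  x = 8: f ≡ 0 at y ∈ ∅; g ≡ 0 at y ∈ {4}; common: ∅.
  x = 9: f ≡ 0 at y ∈ {6, 10}; g ≡ 0 at y ∈ {2}; common: ∅.
  x = 10: f ≡ 0 at y ∈ {5, 8}; g ≡ 0 at y ∈ {0}; common: ∅.
Collecting: common zeros = ∅, so the count is 0.
Comparison with the Bézout bound: 0 ≤ 2 = deg(f)·deg(g), as expected for curves with no common component (the affine F_11-count falls short of the bound because intersections may lie at infinity, over extension fields, or carry multiplicity).


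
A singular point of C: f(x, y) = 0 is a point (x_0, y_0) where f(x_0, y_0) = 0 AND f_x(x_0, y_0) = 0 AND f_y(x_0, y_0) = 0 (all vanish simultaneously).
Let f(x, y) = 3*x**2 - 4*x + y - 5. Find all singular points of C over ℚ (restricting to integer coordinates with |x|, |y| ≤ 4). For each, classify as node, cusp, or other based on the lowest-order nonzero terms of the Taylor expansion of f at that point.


No singular points in the scanned grid; C is smooth there.

Compute partial derivatives:
  f_x = 6*x - 4.
  f_y = 1.
f_y = 1 is a nonzero constant, so f_y never vanishes: no point (x, y) can satisfy f = f_x = f_y = 0. In particular no (x, y) ∈ {−4, ..., 4}² is singular; the curve is smooth.


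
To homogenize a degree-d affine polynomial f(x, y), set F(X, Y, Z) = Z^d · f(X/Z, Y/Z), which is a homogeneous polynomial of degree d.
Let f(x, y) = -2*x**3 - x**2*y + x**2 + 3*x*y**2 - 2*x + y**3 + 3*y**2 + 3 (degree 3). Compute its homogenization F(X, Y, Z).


F(X, Y, Z) = -2*X**3 - X**2*Y + X**2*Z + 3*X*Y**2 - 2*X*Z**2 + Y**3 + 3*Y**2*Z + 3*Z**3

deg(f) = 3.
Substitute x = X/Z, y = Y/Z into f, then multiply by Z^3.
  monomial -2·x^3·y^0 ↦ -2·X^3·Y^0·Z^0.
  monomial -1·x^2·y^1 ↦ -1·X^2·Y^1·Z^0.
  monomial 1·x^2·y^0 ↦ 1·X^2·Y^0·Z^1.
  monomial 3·x^1·y^2 ↦ 3·X^1·Y^2·Z^0.
  monomial -2·x^1·y^0 ↦ -2·X^1·Y^0·Z^2.
  monomial 1·x^0·y^3 ↦ 1·X^0·Y^3·Z^0.
  monomial 3·x^0·y^2 ↦ 3·X^0·Y^2·Z^1.
  monomial 3·x^0·y^0 ↦ 3·X^0·Y^0·Z^3.
Collecting: F(X, Y, Z) = -2*X**3 - X**2*Y + X**2*Z + 3*X*Y**2 - 2*X*Z**2 + Y**3 + 3*Y**2*Z + 3*Z**3.


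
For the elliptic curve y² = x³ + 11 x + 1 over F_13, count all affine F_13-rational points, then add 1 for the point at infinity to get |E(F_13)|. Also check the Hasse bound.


Affine points = {(0, 1), (0, 12), (1, 0), (3, 3), (3, 10), (5, 5), (5, 8), (6, 6), (6, 7), (8, 4), (8, 9), (9, 6), (9, 7), (11, 6), (11, 7)}; affine count = 15; |E(F_13)| = 16.

Discriminant check: Δ ∝ 4a³ + 27b² = 4·11³ + 27·1² = 4·1331 + 27·1 ≡ 8 (mod 13). Nonzero ⇒ E is nonsingular.
For each x ∈ F_13, compute rhs = x³ + 11·x + 1 mod 13, then count y ∈ F_13 with y² ≡ rhs.
  x = 0: rhs = 1, matching y values: 1, 12 (2 points).
  x = 1: rhs = 0, matching y values: 0 (1 points).
  x = 2: rhs = 5, matching y values: none (0 points).
  x = 3: rhs = 9, matching y values: 3, 10 (2 points).
  x = 4: rhs = 5, matching y values: none (0 points).
  x = 5: rhs = 12, matching y values: 5, 8 (2 points).
  x = 6: rhs = 10, matching y values: 6, 7 (2 points).
  x = 7: rhs = 5, matching y values: none (0 points).
  x = 8: rhs = 3, matching y values: 4, 9 (2 points).
  x = 9: rhs = 10, matching y values: 6, 7 (2 points).
  x = 10: rhs = 6, matching y values: none (0 points).
  x = 11: rhs = 10, matching y values: 6, 7 (2 points).
  x = 12: rhs = 2, matching y values: none (0 points).
Total affine count: 15.
Full point count |E(F_13)| = 15 + 1 = 16.
Hasse bound: |16 − (13+1)| = |2| = 2 ≤ 2√13 ≈ 7.2111 ✓.


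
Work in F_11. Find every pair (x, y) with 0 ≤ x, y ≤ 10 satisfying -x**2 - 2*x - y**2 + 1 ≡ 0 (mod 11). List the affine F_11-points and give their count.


Affine F_11-points: {(0, 1), (0, 10), (1, 3), (1, 8), (2, 2), (2, 9), (7, 2), (7, 9), (8, 3), (8, 8), (9, 1), (9, 10)}; count = 12.

For each of the 121 pairs (x, y) ∈ F_11², evaluate f(x, y) mod 11. Record the zeros.
  x = 0: [0↦1, 1↦0, 2↦8, 3↦3, 4↦7, 5↦9, 6↦9, 7↦7, 8↦3, 9↦8, 10↦0]  zeros at y ∈ {1, 10}
  x = 1: [0↦9, 1↦8, 2↦5, 3↦0, 4↦4, 5↦6, 6↦6, 7↦4, 8↦0, 9↦5, 10↦8]  zeros at y ∈ {3, 8}
  x = 2: [0↦4, 1↦3, 2↦0, 3↦6, 4↦10, 5↦1, 6↦1, 7↦10, 8↦6, 9↦0, 10↦3]  zeros at y ∈ {2, 9}
  x = 3: [0↦8, 1↦7, 2↦4, 3↦10, 4↦3, 5↦5, 6↦5, 7↦3, 8↦10, 9↦4, 10↦7]  zeros at y ∈ ∅
  x = 4: [0↦10, 1↦9, 2↦6, 3↦1, 4↦5, 5↦7, 6↦7, 7↦5, 8↦1, 9↦6, 10↦9]  zeros at y ∈ ∅
  x = 5: [0↦10, 1↦9, 2↦6, 3↦1, 4↦5, 5↦7, 6↦7, 7↦5, 8↦1, 9↦6, 10↦9]  zeros at y ∈ ∅
  x = 6: [0↦8, 1↦7, 2↦4, 3↦10, 4↦3, 5↦5, 6↦5, 7↦3, 8↦10, 9↦4, 10↦7]  zeros at y ∈ ∅
  x = 7: [0↦4, 1↦3, 2↦0, 3↦6, 4↦10, 5↦1, 6↦1, 7↦10, 8↦6, 9↦0, 10↦3]  zeros at y ∈ {2, 9}
  x = 8: [0↦9, 1↦8, 2↦5, 3↦0, 4↦4, 5↦6, 6↦6, 7↦4, 8↦0, 9↦5, 10↦8]  zeros at y ∈ {3, 8}
  x = 9: [0↦1, 1↦0, 2↦8, 3↦3, 4↦7, 5↦9, 6↦9, 7↦7, 8↦3, 9↦8, 10↦0]  zeros at y ∈ {1, 10}
  x = 10: [0↦2, 1↦1, 2↦9, 3↦4, 4↦8, 5↦10, 6↦10, 7↦8, 8↦4, 9↦9, 10↦1]  zeros at y ∈ ∅
Collecting zeros: affine points = {(0, 1), (0, 10), (1, 3), (1, 8), (2, 2), (2, 9), (7, 2), (7, 9), (8, 3), (8, 8), (9, 1), (9, 10)}.
Total count |C(F_11)_aff| = 12.


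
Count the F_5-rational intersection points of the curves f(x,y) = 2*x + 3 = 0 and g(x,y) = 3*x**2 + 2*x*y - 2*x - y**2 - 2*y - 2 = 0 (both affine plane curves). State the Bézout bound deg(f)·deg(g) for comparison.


Common zeros: {(1, 2), (1, 3)}; count = 2; Bézout bound = 2.

deg(f) = 1, deg(g) = 2, so Bézout bound = 2.
Scan x ∈ F_5. For each x, list the y ∈ F_5 with f(x, y) ≡ 0 and those with g(x, y) ≡ 0 (mod 5); the common zeros in that column are the intersection.
  x = 0: f ≡ 0 at y ∈ ∅; g ≡ 0 at y ∈ {1, 2}; common: ∅.
  x = 1: f ≡ 0 at y ∈ {0, 1, 2, 3, 4}; g ≡ 0 at y ∈ {2, 3}; common: {2, 3}.
  x = 2: f ≡ 0 at y ∈ ∅; g ≡ 0 at y ∈ ∅; common: ∅.
  x = 3: f ≡ 0 at y ∈ ∅; g ≡ 0 at y ∈ ∅; common: ∅.
  x = 4: f ≡ 0 at y ∈ ∅; g ≡ 0 at y ∈ ∅; common: ∅.
Collecting: common zeros = {(1, 2), (1, 3)}, so the count is 2.
Comparison with the Bézout bound: 2 ≤ 2 = deg(f)·deg(g), as expected for curves with no common component (the bound is attained).


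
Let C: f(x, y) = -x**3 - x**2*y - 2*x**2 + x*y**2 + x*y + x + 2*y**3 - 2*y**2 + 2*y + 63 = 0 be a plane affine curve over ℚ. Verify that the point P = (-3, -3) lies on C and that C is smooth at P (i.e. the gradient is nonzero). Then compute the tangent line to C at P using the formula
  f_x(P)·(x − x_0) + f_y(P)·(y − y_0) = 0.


Tangent line at P: -26*x + 74*y + 144 = 0.

Step 1: f(-3, -3) = 0, so P lies on C.
Step 2: partial derivatives
  f_x(x, y) = -3*x**2 - 2*x*y - 4*x + y**2 + y + 1, f_y(x, y) = -x**2 + 2*x*y + x + 6*y**2 - 4*y + 2.
  f_x(P) = -26, f_y(P) = 74 (gradient nonzero, so P is smooth).
Step 3: tangent line at P: -26·(x − -3) + 74·(y − -3) = 0.
Expanding: -26*x + 74*y + 144 = 0.


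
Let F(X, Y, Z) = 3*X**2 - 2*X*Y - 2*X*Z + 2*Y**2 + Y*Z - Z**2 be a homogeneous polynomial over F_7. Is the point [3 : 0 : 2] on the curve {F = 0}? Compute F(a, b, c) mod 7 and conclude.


F(3,0,2) ≡ 4 (mod 7); P is NOT on the curve.

Evaluate F(3, 0, 2) term-by-term (mod 7).
  3*X**2 ↦ 3·9·1·1 = 27
  -2*X*Y ↦ -2·3·0·1 = 0
  -2*X*Z ↦ -2·3·1·2 = -12
  2*Y**2 ↦ 2·1·0·1 = 0
  Y*Z ↦ 1·1·0·2 = 0
  -Z**2 ↦ -1·1·1·4 = -4
Sum: F(3, 0, 2) = (27) + (0) + (-12) + (0) + (0) + (-4) = 11.
Reducing mod 7: 11 ≡ 4 (mod 7).
Since F(a, b, c) ≡ 4 ≠ 0 (mod 7), P does NOT lie on the curve.


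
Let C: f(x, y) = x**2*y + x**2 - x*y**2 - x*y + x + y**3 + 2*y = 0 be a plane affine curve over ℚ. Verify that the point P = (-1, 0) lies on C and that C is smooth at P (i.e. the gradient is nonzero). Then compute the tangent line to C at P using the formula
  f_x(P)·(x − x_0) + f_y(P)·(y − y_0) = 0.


Tangent line at P: -x + 4*y - 1 = 0.

Step 1: f(-1, 0) = 0, so P lies on C.
Step 2: partial derivatives
  f_x(x, y) = 2*x*y + 2*x - y**2 - y + 1, f_y(x, y) = x**2 - 2*x*y - x + 3*y**2 + 2.
  f_x(P) = -1, f_y(P) = 4 (gradient nonzero, so P is smooth).
Step 3: tangent line at P: -1·(x − -1) + 4·(y − 0) = 0.
Expanding: -x + 4*y - 1 = 0.


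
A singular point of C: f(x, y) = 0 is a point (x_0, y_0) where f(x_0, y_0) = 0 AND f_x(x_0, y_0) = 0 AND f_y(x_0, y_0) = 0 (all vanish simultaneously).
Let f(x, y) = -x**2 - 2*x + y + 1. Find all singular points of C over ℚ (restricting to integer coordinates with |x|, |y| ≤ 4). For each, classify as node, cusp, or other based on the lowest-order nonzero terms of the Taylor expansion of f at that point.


No singular points in the scanned grid; C is smooth there.

Compute partial derivatives:
  f_x = -2*x - 2.
  f_y = 1.
f_y = 1 is a nonzero constant, so f_y never vanishes: no point (x, y) can satisfy f = f_x = f_y = 0. In particular no (x, y) ∈ {−4, ..., 4}² is singular; the curve is smooth.


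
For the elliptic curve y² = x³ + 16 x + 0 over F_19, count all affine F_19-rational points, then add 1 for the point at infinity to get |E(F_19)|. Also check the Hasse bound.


Affine points = {(0, 0), (1, 6), (1, 13), (10, 1), (10, 18), (11, 5), (11, 14), (12, 1), (12, 18), (13, 7), (13, 12), (14, 2), (14, 17), (15, 9), (15, 10), (16, 1), (16, 18), (17, 6), (17, 13)}; affine count = 19; |E(F_19)| = 20.

Discriminant check: Δ ∝ 4a³ + 27b² = 4·16³ + 27·0² = 4·4096 + 27·0 ≡ 6 (mod 19). Nonzero ⇒ E is nonsingular.
For each x ∈ F_19, compute rhs = x³ + 16·x + 0 mod 19, then count y ∈ F_19 with y² ≡ rhs.
  x = 0: rhs = 0, matching y values: 0 (1 points).
  x = 1: rhs = 17, matching y values: 6, 13 (2 points).
  x = 2: rhs = 2, matching y values: none (0 points).
  x = 3: rhs = 18, matching y values: none (0 points).
  x = 4: rhs = 14, matching y values: none (0 points).
  x = 5: rhs = 15, matching y values: none (0 points).
  x = 6: rhs = 8, matching y values: none (0 points).
  x = 7: rhs = 18, matching y values: none (0 points).
  x = 8: rhs = 13, matching y values: none (0 points).
  x = 9: rhs = 18, matching y values: none (0 points).
  x = 10: rhs = 1, matching y values: 1, 18 (2 points).
  x = 11: rhs = 6, matching y values: 5, 14 (2 points).
  x = 12: rhs = 1, matching y values: 1, 18 (2 points).
  x = 13: rhs = 11, matching y values: 7, 12 (2 points).
  x = 14: rhs = 4, matching y values: 2, 17 (2 points).
  x = 15: rhs = 5, matching y values: 9, 10 (2 points).
  x = 16: rhs = 1, matching y values: 1, 18 (2 points).
  x = 17: rhs = 17, matching y values: 6, 13 (2 points).
  x = 18: rhs = 2, matching y values: none (0 points).
Total affine count: 19.
Full point count |E(F_19)| = 19 + 1 = 20.
Hasse bound: |20 − (19+1)| = |0| = 0 ≤ 2√19 ≈ 8.7178 ✓.


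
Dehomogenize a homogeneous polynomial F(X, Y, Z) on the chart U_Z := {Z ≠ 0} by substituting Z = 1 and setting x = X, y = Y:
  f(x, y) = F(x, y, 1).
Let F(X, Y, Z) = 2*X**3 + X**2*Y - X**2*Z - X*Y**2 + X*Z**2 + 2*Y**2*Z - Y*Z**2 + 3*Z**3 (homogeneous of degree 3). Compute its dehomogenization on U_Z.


f(x, y) = 2*x**3 + x**2*y - x**2 - x*y**2 + x + 2*y**2 - y + 3

On U_Z we set Z = 1. Each monomial c·X^i·Y^j·Z^k in F becomes c·x^i·y^j·1^k = c·x^i·y^j.
Substituting Z = 1: F(X, Y, 1) = 2*x**3 + x**2*y - x**2 - x*y**2 + x + 2*y**2 - y + 3.
Note: deg(f) ≤ deg(F) = 3; strict inequality happens when F is divisible by Z (lost terms).


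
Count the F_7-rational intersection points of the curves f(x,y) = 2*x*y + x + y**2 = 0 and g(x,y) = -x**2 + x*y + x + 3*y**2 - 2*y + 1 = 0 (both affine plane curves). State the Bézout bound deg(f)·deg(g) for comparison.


Common zeros: {(6, 4)}; count = 1; Bézout bound = 4.

deg(f) = 2, deg(g) = 2, so Bézout bound = 4.
Scan x ∈ F_7. For each x, list the y ∈ F_7 with f(x, y) ≡ 0 and those with g(x, y) ≡ 0 (mod 7); the common zeros in that column are the intersection.
  x = 0: f ≡ 0 at y ∈ {0}; g ≡ 0 at y ∈ ∅; common: ∅.
  x = 1: f ≡ 0 at y ∈ {6}; g ≡ 0 at y ∈ ∅; common: ∅.
  x = 2: f ≡ 0 at y ∈ {1, 2}; g ≡ 0 at y ∈ ∅; common: ∅.
  x = 3: f ≡ 0 at y ∈ ∅; g ≡ 0 at y ∈ ∅; common: ∅.
  x = 4: f ≡ 0 at y ∈ ∅; g ≡ 0 at y ∈ ∅; common: ∅.
  x = 5: f ≡ 0 at y ∈ ∅; g ≡ 0 at y ∈ ∅; common: ∅.
  x = 6: f ≡ 0 at y ∈ {4, 5}; g ≡ 0 at y ∈ {4}; common: {4}.
Collecting: common zeros = {(6, 4)}, so the count is 1.
Comparison with the Bézout bound: 1 ≤ 4 = deg(f)·deg(g), as expected for curves with no common component (the affine F_7-count falls short of the bound because intersections may lie at infinity, over extension fields, or carry multiplicity).


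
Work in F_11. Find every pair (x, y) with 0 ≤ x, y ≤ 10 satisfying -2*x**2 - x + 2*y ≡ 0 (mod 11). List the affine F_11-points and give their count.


Affine F_11-points: {(0, 0), (1, 7), (2, 5), (3, 5), (4, 7), (5, 0), (6, 6), (7, 3), (8, 2), (9, 3), (10, 6)}; count = 11.

For each of the 121 pairs (x, y) ∈ F_11², evaluate f(x, y) mod 11. Record the zeros.
  x = 0: [0↦0, 1↦2, 2↦4, 3↦6, 4↦8, 5↦10, 6↦1, 7↦3, 8↦5, 9↦7, 10↦9]  zeros at y ∈ {0}
  x = 1: [0↦8, 1↦10, 2↦1, 3↦3, 4↦5, 5↦7, 6↦9, 7↦0, 8↦2, 9↦4, 10↦6]  zeros at y ∈ {7}
  x = 2: [0↦1, 1↦3, 2↦5, 3↦7, 4↦9, 5↦0, 6↦2, 7↦4, 8↦6, 9↦8, 10↦10]  zeros at y ∈ {5}
  x = 3: [0↦1, 1↦3, 2↦5, 3↦7, 4↦9, 5↦0, 6↦2, 7↦4, 8↦6, 9↦8, 10↦10]  zeros at y ∈ {5}
  x = 4: [0↦8, 1↦10, 2↦1, 3↦3, 4↦5, 5↦7, 6↦9, 7↦0, 8↦2, 9↦4, 10↦6]  zeros at y ∈ {7}
  x = 5: [0↦0, 1↦2, 2↦4, 3↦6, 4↦8, 5↦10, 6↦1, 7↦3, 8↦5, 9↦7, 10↦9]  zeros at y ∈ {0}
  x = 6: [0↦10, 1↦1, 2↦3, 3↦5, 4↦7, 5↦9, 6↦0, 7↦2, 8↦4, 9↦6, 10↦8]  zeros at y ∈ {6}
  x = 7: [0↦5, 1↦7, 2↦9, 3↦0, 4↦2, 5↦4, 6↦6, 7↦8, 8↦10, 9↦1, 10↦3]  zeros at y ∈ {3}
  x = 8: [0↦7, 1↦9, 2↦0, 3↦2, 4↦4, 5↦6, 6↦8, 7↦10, 8↦1, 9↦3, 10↦5]  zeros at y ∈ {2}
  x = 9: [0↦5, 1↦7, 2↦9, 3↦0, 4↦2, 5↦4, 6↦6, 7↦8, 8↦10, 9↦1, 10↦3]  zeros at y ∈ {3}
  x = 10: [0↦10, 1↦1, 2↦3, 3↦5, 4↦7, 5↦9, 6↦0, 7↦2, 8↦4, 9↦6, 10↦8]  zeros at y ∈ {6}
Collecting zeros: affine points = {(0, 0), (1, 7), (2, 5), (3, 5), (4, 7), (5, 0), (6, 6), (7, 3), (8, 2), (9, 3), (10, 6)}.
Total count |C(F_11)_aff| = 11.


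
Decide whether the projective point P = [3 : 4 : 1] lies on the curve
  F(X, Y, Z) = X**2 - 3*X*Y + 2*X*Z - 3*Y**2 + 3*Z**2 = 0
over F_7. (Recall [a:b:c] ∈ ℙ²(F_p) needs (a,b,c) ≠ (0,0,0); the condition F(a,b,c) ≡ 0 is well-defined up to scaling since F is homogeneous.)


F(3,4,1) ≡ 4 (mod 7); P is NOT on the curve.

Evaluate F(3, 4, 1) term-by-term (mod 7).
  X**2 ↦ 1·9·1·1 = 9
  -3*X*Y ↦ -3·3·4·1 = -36
  2*X*Z ↦ 2·3·1·1 = 6
  -3*Y**2 ↦ -3·1·16·1 = -48
  3*Z**2 ↦ 3·1·1·1 = 3
Sum: F(3, 4, 1) = (9) + (-36) + (6) + (-48) + (3) = -66.
Reducing mod 7: -66 ≡ 4 (mod 7).
Since F(a, b, c) ≡ 4 ≠ 0 (mod 7), P does NOT lie on the curve.


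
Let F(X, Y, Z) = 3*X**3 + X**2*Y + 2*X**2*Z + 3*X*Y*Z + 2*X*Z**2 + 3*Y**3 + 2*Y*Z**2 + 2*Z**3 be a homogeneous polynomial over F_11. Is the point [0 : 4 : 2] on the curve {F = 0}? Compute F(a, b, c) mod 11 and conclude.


F(0,4,2) ≡ 9 (mod 11); P is NOT on the curve.

Evaluate F(0, 4, 2) term-by-term (mod 11).
  3*X**3 ↦ 3·0·1·1 = 0
  X**2*Y ↦ 1·0·4·1 = 0
  2*X**2*Z ↦ 2·0·1·2 = 0
  3*X*Y*Z ↦ 3·0·4·2 = 0
  2*X*Z**2 ↦ 2·0·1·4 = 0
  3*Y**3 ↦ 3·1·64·1 = 192
  2*Y*Z**2 ↦ 2·1·4·4 = 32
  2*Z**3 ↦ 2·1·1·8 = 16
Sum: F(0, 4, 2) = (0) + (0) + (0) + (0) + (0) + (192) + (32) + (16) = 240.
Reducing mod 11: 240 ≡ 9 (mod 11).
Since F(a, b, c) ≡ 9 ≠ 0 (mod 11), P does NOT lie on the curve.


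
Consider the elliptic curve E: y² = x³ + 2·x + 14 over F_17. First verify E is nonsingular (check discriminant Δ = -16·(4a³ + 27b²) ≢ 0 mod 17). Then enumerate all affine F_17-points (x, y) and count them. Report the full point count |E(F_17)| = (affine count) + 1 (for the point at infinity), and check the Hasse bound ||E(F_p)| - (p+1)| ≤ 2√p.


Affine points = {(1, 0), (2, 3), (2, 14), (3, 8), (3, 9), (4, 1), (4, 16), (5, 8), (5, 9), (6, 2), (6, 15), (8, 7), (8, 10), (9, 8), (9, 9), (12, 7), (12, 10), (14, 7), (14, 10), (15, 6), (15, 11)}; affine count = 21; |E(F_17)| = 22.

Discriminant check: Δ ∝ 4a³ + 27b² = 4·2³ + 27·14² = 4·8 + 27·196 ≡ 3 (mod 17). Nonzero ⇒ E is nonsingular.
For each x ∈ F_17, compute rhs = x³ + 2·x + 14 mod 17, then count y ∈ F_17 with y² ≡ rhs.
  x = 0: rhs = 14, matching y values: none (0 points).
  x = 1: rhs = 0, matching y values: 0 (1 points).
  x = 2: rhs = 9, matching y values: 3, 14 (2 points).
  x = 3: rhs = 13, matching y values: 8, 9 (2 points).
  x = 4: rhs = 1, matching y values: 1, 16 (2 points).
  x = 5: rhs = 13, matching y values: 8, 9 (2 points).
  x = 6: rhs = 4, matching y values: 2, 15 (2 points).
  x = 7: rhs = 14, matching y values: none (0 points).
  x = 8: rhs = 15, matching y values: 7, 10 (2 points).
  x = 9: rhs = 13, matching y values: 8, 9 (2 points).
  x = 10: rhs = 14, matching y values: none (0 points).
  x = 11: rhs = 7, matching y values: none (0 points).
  x = 12: rhs = 15, matching y values: 7, 10 (2 points).
  x = 13: rhs = 10, matching y values: none (0 points).
  x = 14: rhs = 15, matching y values: 7, 10 (2 points).
  x = 15: rhs = 2, matching y values: 6, 11 (2 points).
  x = 16: rhs = 11, matching y values: none (0 points).
Total affine count: 21.
Full point count |E(F_17)| = 21 + 1 = 22.
Hasse bound: |22 − (17+1)| = |4| = 4 ≤ 2√17 ≈ 8.2462 ✓.


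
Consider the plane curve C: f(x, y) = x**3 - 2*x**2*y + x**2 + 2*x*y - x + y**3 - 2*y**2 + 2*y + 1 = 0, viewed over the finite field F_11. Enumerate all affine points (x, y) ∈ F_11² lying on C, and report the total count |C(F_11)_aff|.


Affine F_11-points: {(2, 0), (2, 6), (2, 7), (3, 7), (4, 0), (4, 2), (8, 7), (9, 3)}; count = 8.

For each of the 121 pairs (x, y) ∈ F_11², evaluate f(x, y) mod 11. Record the zeros.
  x = 0: [0↦1, 1↦2, 2↦5, 3↦5, 4↦8, 5↦9, 6↦3, 7↦7, 8↦5, 9↦3, 10↦7]  zeros at y ∈ ∅
  x = 1: [0↦2, 1↦3, 2↦6, 3↦6, 4↦9, 5↦10, 6↦4, 7↦8, 8↦6, 9↦4, 10↦8]  zeros at y ∈ ∅
  x = 2: [0↦0, 1↦8, 2↦7, 3↦3, 4↦2, 5↦10, 6↦0, 7↦0, 8↦5, 9↦10, 10↦10]  zeros at y ∈ {0, 6, 7}
  x = 3: [0↦1, 1↦1, 2↦3, 3↦2, 4↦4, 5↦4, 6↦8, 7↦0, 8↦8, 9↦5, 10↦8]  zeros at y ∈ {7}
  x = 4: [0↦0, 1↦10, 2↦0, 3↦9, 4↦10, 5↦9, 6↦1, 7↦3, 8↦10, 9↦6, 10↦8]  zeros at y ∈ {0, 2}
  x = 5: [0↦3, 1↦8, 2↦4, 3↦8, 4↦4, 5↦9, 6↦7, 7↦4, 8↦6, 9↦8, 10↦5]  zeros at y ∈ ∅
  x = 6: [0↦5, 1↦1, 2↦10, 3↦5, 4↦3, 5↦10, 6↦10, 7↦9, 8↦2, 9↦6, 10↦5]  zeros at y ∈ ∅
  x = 7: [0↦1, 1↦6, 2↦2, 3↦6, 4↦2, 5↦7, 6↦5, 7↦2, 8↦4, 9↦6, 10↦3]  zeros at y ∈ ∅
  x = 8: [0↦8, 1↦7, 2↦8, 3↦6, 4↦7, 5↦6, 6↦9, 7↦0, 8↦7, 9↦3, 10↦5]  zeros at y ∈ {7}
  x = 9: [0↦10, 1↦10, 2↦1, 3↦0, 4↦2, 5↦2, 6↦6, 7↦9, 8↦6, 9↦3, 10↦6]  zeros at y ∈ {3}
  x = 10: [0↦2, 1↦10, 2↦9, 3↦5, 4↦4, 5↦1, 6↦2, 7↦2, 8↦7, 9↦1, 10↦1]  zeros at y ∈ ∅
Collecting zeros: affine points = {(2, 0), (2, 6), (2, 7), (3, 7), (4, 0), (4, 2), (8, 7), (9, 3)}.
Total count |C(F_11)_aff| = 8.


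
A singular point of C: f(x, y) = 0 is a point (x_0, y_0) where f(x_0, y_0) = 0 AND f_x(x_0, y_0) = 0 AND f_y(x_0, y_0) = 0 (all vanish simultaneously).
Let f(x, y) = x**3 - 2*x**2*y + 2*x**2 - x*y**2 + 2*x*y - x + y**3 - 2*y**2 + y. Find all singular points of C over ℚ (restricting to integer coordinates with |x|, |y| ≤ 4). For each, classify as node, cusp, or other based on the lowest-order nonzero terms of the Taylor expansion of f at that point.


Singular points: {(0, 1)}; classification: cusp.

Compute partial derivatives:
  f_x = 3*x**2 - 4*x*y + 4*x - y**2 + 2*y - 1.
  f_y = -2*x**2 - 2*x*y + 2*x + 3*y**2 - 4*y + 1.
Scan x_0 ∈ {−4, ..., 4}. For each x_0, f_y(x_0, y) is a polynomial in y; find its integer roots y ∈ {−4, ..., 4}, then test f_x and f at those candidates.
  x = -4: f_y(-4, y) = 3*y**2 + 4*y - 39; vanishes at y ∈ {3}. (-4, 3): f_x = 76 ≠ 0.
  x = -3: f_y(-3, y) = 3*y**2 + 2*y - 23; no integer root y with |y| ≤ 4.
  x = -2: f_y(-2, y) = 3*y**2 - 11; no integer root y with |y| ≤ 4.
  x = -1: f_y(-1, y) = 3*y**2 - 2*y - 3; no integer root y with |y| ≤ 4.
  x = 0: f_y(0, y) = 3*y**2 - 4*y + 1; vanishes at y ∈ {1}. (0, 1): f_x = 0, f = 0 — SINGULAR.
  x = 1: f_y(1, y) = 3*y**2 - 6*y + 1; no integer root y with |y| ≤ 4.
  x = 2: f_y(2, y) = 3*y**2 - 8*y - 3; vanishes at y ∈ {3}. (2, 3): f_x = -8 ≠ 0.
  x = 3: f_y(3, y) = 3*y**2 - 10*y - 11; no integer root y with |y| ≤ 4.
  x = 4: f_y(4, y) = 3*y**2 - 12*y - 23; no integer root y with |y| ≤ 4.
Only singular point on the grid: (0, 1).
Classify: substitute x = 0 + u, y = 1 + v and expand: f = u**3 - 2*u**2*v - u*v**2 + v**3 + v**2.
No constant or linear terms (consistent with a singular point). Quadratic part: v**2. Cubic part: u**3 - 2*u**2*v - u*v**2 + v**3.
The quadratic part v**2 is a perfect square, so there is a single (double) tangent line v = 0, i.e. y = 1. Restricting the cubic part to that line (v = 0) leaves u**3 ≠ 0, so f is not divisible by v and the branch is v² ≈ -u**3 to lowest order — this is a cusp.
Classification: cusp.


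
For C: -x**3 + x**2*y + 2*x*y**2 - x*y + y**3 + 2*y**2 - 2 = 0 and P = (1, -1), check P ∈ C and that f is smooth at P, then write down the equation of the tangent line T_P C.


Tangent line at P: -2*x - 5*y - 3 = 0.

Step 1: f(1, -1) = 0, so P lies on C.
Step 2: partial derivatives
  f_x(x, y) = -3*x**2 + 2*x*y + 2*y**2 - y, f_y(x, y) = x**2 + 4*x*y - x + 3*y**2 + 4*y.
  f_x(P) = -2, f_y(P) = -5 (gradient nonzero, so P is smooth).
Step 3: tangent line at P: -2·(x − 1) + -5·(y − -1) = 0.
Expanding: -2*x - 5*y - 3 = 0.


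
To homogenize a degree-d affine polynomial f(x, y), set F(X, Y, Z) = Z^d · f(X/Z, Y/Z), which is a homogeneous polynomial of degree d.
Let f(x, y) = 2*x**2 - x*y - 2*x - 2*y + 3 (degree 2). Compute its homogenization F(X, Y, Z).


F(X, Y, Z) = 2*X**2 - X*Y - 2*X*Z - 2*Y*Z + 3*Z**2

deg(f) = 2.
Substitute x = X/Z, y = Y/Z into f, then multiply by Z^2.
  monomial 2·x^2·y^0 ↦ 2·X^2·Y^0·Z^0.
  monomial -1·x^1·y^1 ↦ -1·X^1·Y^1·Z^0.
  monomial -2·x^1·y^0 ↦ -2·X^1·Y^0·Z^1.
  monomial -2·x^0·y^1 ↦ -2·X^0·Y^1·Z^1.
  monomial 3·x^0·y^0 ↦ 3·X^0·Y^0·Z^2.
Collecting: F(X, Y, Z) = 2*X**2 - X*Y - 2*X*Z - 2*Y*Z + 3*Z**2.


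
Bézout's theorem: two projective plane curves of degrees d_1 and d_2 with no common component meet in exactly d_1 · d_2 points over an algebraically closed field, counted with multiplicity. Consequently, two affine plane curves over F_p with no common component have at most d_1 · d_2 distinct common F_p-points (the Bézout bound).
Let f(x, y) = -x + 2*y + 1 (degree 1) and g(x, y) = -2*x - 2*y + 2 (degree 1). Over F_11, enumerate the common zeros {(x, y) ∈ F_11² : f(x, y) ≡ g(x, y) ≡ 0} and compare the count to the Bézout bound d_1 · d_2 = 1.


Common zeros: {(1, 0)}; count = 1; Bézout bound = 1.

deg(f) = 1, deg(g) = 1, so Bézout bound = 1.
Scan x ∈ F_11. For each x, list the y ∈ F_11 with f(x, y) ≡ 0 and those with g(x, y) ≡ 0 (mod 11); the common zeros in that column are the intersection.
  x = 0: f ≡ 0 at y ∈ {5}; g ≡ 0 at y ∈ {1}; common: ∅.
  x = 1: f ≡ 0 at y ∈ {0}; g ≡ 0 at y ∈ {0}; common: {0}.
  x = 2: f ≡ 0 at y ∈ {6}; g ≡ 0 at y ∈ {10}; common: ∅.
  x = 3: f ≡ 0 at y ∈ {1}; g ≡ 0 at y ∈ {9}; common: ∅.
  x = 4: f ≡ 0 at y ∈ {7}; g ≡ 0 at y ∈ {8}; common: ∅.
  x = 5: f ≡ 0 at y ∈ {2}; g ≡ 0 at y ∈ {7}; common: ∅.
  x = 6: f ≡ 0 at y ∈ {8}; g ≡ 0 at y ∈ {6}; common: ∅.
  x = 7: f ≡ 0 at y ∈ {3}; g ≡ 0 at y ∈ {5}; common: ∅.
  x = 8: f ≡ 0 at y ∈ {9}; g ≡ 0 at y ∈ {4}; common: ∅.
  x = 9: f ≡ 0 at y ∈ {4}; g ≡ 0 at y ∈ {3}; common: ∅.
  x = 10: f ≡ 0 at y ∈ {10}; g ≡ 0 at y ∈ {2}; common: ∅.
Collecting: common zeros = {(1, 0)}, so the count is 1.
Comparison with the Bézout bound: 1 ≤ 1 = deg(f)·deg(g), as expected for curves with no common component (the bound is attained).


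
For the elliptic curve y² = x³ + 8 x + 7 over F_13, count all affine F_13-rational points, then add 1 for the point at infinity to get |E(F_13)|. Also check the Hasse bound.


Affine points = {(1, 4), (1, 9), (4, 5), (4, 8), (5, 4), (5, 9), (7, 4), (7, 9), (11, 3), (11, 10)}; affine count = 10; |E(F_13)| = 11.

Discriminant check: Δ ∝ 4a³ + 27b² = 4·8³ + 27·7² = 4·512 + 27·49 ≡ 4 (mod 13). Nonzero ⇒ E is nonsingular.
For each x ∈ F_13, compute rhs = x³ + 8·x + 7 mod 13, then count y ∈ F_13 with y² ≡ rhs.
  x = 0: rhs = 7, matching y values: none (0 points).
  x = 1: rhs = 3, matching y values: 4, 9 (2 points).
  x = 2: rhs = 5, matching y values: none (0 points).
  x = 3: rhs = 6, matching y values: none (0 points).
  x = 4: rhs = 12, matching y values: 5, 8 (2 points).
  x = 5: rhs = 3, matching y values: 4, 9 (2 points).
  x = 6: rhs = 11, matching y values: none (0 points).
  x = 7: rhs = 3, matching y values: 4, 9 (2 points).
  x = 8: rhs = 11, matching y values: none (0 points).
  x = 9: rhs = 2, matching y values: none (0 points).
  x = 10: rhs = 8, matching y values: none (0 points).
  x = 11: rhs = 9, matching y values: 3, 10 (2 points).
  x = 12: rhs = 11, matching y values: none (0 points).
Total affine count: 10.
Full point count |E(F_13)| = 10 + 1 = 11.
Hasse bound: |11 − (13+1)| = |-3| = 3 ≤ 2√13 ≈ 7.2111 ✓.


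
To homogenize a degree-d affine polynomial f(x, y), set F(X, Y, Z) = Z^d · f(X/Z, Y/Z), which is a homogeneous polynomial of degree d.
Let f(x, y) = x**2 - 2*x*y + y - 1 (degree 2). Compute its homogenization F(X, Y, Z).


F(X, Y, Z) = X**2 - 2*X*Y + Y*Z - Z**2

deg(f) = 2.
Substitute x = X/Z, y = Y/Z into f, then multiply by Z^2.
  monomial 1·x^2·y^0 ↦ 1·X^2·Y^0·Z^0.
  monomial -2·x^1·y^1 ↦ -2·X^1·Y^1·Z^0.
  monomial 1·x^0·y^1 ↦ 1·X^0·Y^1·Z^1.
  monomial -1·x^0·y^0 ↦ -1·X^0·Y^0·Z^2.
Collecting: F(X, Y, Z) = X**2 - 2*X*Y + Y*Z - Z**2.
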